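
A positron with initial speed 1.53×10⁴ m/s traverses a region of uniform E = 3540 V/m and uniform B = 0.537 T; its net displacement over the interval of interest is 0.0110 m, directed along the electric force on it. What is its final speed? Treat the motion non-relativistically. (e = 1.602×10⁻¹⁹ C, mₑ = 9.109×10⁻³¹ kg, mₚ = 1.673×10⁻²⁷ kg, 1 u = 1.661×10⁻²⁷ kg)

v_f ≈ 3.70×10⁶ m/s

B does no work; ΔKE = |q|E d.
½mv_f² = ½mv₀² + |q|Ed = ½(9.109×10⁻³¹)(1.53×10⁴)² + (1.602×10⁻¹⁹)(3540)(0.0110) ≈ 1.066×10⁻²² J + 6.238×10⁻¹⁸ J ≈ 6.238×10⁻¹⁸ J.
v_f = √(2·6.238×10⁻¹⁸/9.109×10⁻³¹) ≈ 3.70×10⁶ m/s.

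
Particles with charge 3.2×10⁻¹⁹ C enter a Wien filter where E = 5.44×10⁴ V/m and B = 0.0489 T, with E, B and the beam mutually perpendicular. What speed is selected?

v = 1.11×10⁶ m/s

Zero net Lorentz force requires |qE| = |q v×B|, i.e. E = vB.
v = E/B = 5.44×10⁴/0.0489 = 1.11×10⁶ m/s.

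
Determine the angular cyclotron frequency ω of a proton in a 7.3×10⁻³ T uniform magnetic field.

ω = |q|B/m.
ω = (1.602×10⁻¹⁹)(7.3×10⁻³)/1.673×10⁻²⁷ ≈ 7.0×10⁵ rad/s.

ω ≈ 7.0×10⁵ rad/s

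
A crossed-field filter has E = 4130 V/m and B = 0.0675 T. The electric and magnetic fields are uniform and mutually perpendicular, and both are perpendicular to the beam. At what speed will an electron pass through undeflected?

v = 6.12×10⁴ m/s

Straight-line motion ⇒ electric and magnetic forces cancel, so E = vB.
v = E/B = 4130/0.0675 = 6.12×10⁴ m/s.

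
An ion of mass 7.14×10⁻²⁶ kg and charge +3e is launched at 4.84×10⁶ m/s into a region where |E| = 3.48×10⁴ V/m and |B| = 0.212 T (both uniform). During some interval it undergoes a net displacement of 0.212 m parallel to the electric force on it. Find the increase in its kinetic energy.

The magnetic force is always ⟂ v and does no work; only the electric force changes KE.
ΔKE = F_E · d = |q|E d = (4.806×10⁻¹⁹)(3.48×10⁴)(0.212) ≈ 3.55×10⁻¹⁵ J.

ΔKE ≈ 3.55×10⁻¹⁵ J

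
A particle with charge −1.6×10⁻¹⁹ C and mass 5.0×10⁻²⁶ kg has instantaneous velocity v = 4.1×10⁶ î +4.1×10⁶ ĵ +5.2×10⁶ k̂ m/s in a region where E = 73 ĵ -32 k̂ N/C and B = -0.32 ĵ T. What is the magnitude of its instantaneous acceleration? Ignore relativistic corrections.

v×B = (1.66×10⁶, 0, -1.31×10⁶) N/C.
E + v×B = (1.66×10⁶, 73.0, -1.31×10⁶) N/C.
F = q(E + v×B) = (−1.6×10⁻¹⁹ C)·(1.66×10⁶, 73.0, -1.31×10⁶) = (-2.66×10⁻¹³, -1.17×10⁻¹⁷, 2.10×10⁻¹³) N.
|a| = |F|/m = 3.390×10⁻¹³/5.0×10⁻²⁶ ≈ 6.78×10¹² m/s².

|a| ≈ 6.78×10¹² m/s²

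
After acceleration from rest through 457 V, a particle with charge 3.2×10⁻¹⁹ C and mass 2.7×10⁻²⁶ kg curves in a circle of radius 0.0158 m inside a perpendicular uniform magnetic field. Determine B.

B ≈ 0.556 T

v = √(2|q|V/m) = √(2·3.2×10⁻¹⁹·457/2.7×10⁻²⁶) ≈ 1.041×10⁵ m/s.
B = mv/(|q|r) = (2.7×10⁻²⁶)(1.041×10⁵)/((3.2×10⁻¹⁹)(0.0158)) ≈ 0.556 T.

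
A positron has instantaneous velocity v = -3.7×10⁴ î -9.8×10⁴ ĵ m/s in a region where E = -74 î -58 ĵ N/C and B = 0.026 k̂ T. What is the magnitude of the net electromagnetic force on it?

|F| ≈ 4.44×10⁻¹⁶ N

v×B = (-2550, 962, 0) N/C.
E + v×B = (-2620, 904, 0) N/C.
F = q(E + v×B) = (1.602×10⁻¹⁹ C)·(-2620, 904, 0) = (-4.20×10⁻¹⁶, 1.45×10⁻¹⁶, 0) N.
|F| = 4.44×10⁻¹⁶ N.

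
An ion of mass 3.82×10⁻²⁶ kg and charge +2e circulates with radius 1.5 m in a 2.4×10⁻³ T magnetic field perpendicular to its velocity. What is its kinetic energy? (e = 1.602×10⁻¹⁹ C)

KE ≈ 110 eV

v = |q|Br/m, then KE = ½mv² = (qBr)²/(2m).
v = (3.204×10⁻¹⁹)(2.4×10⁻³)(1.5)/3.82×10⁻²⁶ ≈ 3.019×10⁴ m/s.
KE = ½(3.82×10⁻²⁶)(3.019×10⁴)² ≈ 1.7×10⁻¹⁷ J = 110 eV.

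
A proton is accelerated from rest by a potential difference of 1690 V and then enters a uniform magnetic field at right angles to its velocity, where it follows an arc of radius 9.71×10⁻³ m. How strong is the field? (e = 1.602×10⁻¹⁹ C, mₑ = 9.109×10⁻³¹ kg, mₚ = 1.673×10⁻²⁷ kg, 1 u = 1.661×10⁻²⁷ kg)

B ≈ 0.612 T

v = √(2|q|V/m) = √(2·1.602×10⁻¹⁹·1690/1.673×10⁻²⁷) ≈ 5.689×10⁵ m/s.
B = mv/(|q|r) = (1.673×10⁻²⁷)(5.689×10⁵)/((1.602×10⁻¹⁹)(9.71×10⁻³)) ≈ 0.612 T.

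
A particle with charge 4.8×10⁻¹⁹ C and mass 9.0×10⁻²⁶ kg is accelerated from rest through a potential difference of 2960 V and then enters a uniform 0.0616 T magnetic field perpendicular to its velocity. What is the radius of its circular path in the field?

Acceleration: |q|V = ½mv² ⇒ v = √(2|q|V/m) = √(2·4.8×10⁻¹⁹·2960/9.0×10⁻²⁶) ≈ 1.777×10⁵ m/s.
In the field: r = mv/(|q|B) = (9.0×10⁻²⁶)(1.777×10⁵)/((4.8×10⁻¹⁹)(0.0616)) ≈ 0.541 m.

r ≈ 0.541 m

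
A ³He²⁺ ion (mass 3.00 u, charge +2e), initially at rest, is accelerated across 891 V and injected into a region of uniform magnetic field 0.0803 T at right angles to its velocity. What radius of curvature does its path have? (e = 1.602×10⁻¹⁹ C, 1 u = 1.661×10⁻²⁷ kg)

Acceleration: |q|V = ½mv² ⇒ v = √(2|q|V/m) = √(2·3.204×10⁻¹⁹·891/4.983×10⁻²⁷) ≈ 3.385×10⁵ m/s.
In the field: r = mv/(|q|B) = (4.983×10⁻²⁷)(3.385×10⁵)/((3.204×10⁻¹⁹)(0.0803)) ≈ 0.0656 m.

r ≈ 0.0656 m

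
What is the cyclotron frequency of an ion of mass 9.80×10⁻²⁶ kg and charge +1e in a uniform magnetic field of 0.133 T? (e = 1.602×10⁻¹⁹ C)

f ≈ 3.46×10⁴ Hz

f = |q|B/(2πm).
f = (1.602×10⁻¹⁹)(0.133)/(2π·9.80×10⁻²⁶) ≈ 3.46×10⁴ Hz.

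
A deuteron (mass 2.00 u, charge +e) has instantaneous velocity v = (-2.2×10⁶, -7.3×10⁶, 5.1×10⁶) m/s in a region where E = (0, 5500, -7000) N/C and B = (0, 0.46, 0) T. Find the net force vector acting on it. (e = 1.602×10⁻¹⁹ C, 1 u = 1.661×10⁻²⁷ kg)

v×B = (-2.35×10⁶, 0, -1.01×10⁶) N/C.
E + v×B = (-2.35×10⁶, 5500, -1.02×10⁶) N/C.
F = q(E + v×B) = (1.602×10⁻¹⁹ C)·(-2.35×10⁶, 5500, -1.02×10⁶) = (-3.76×10⁻¹³, 8.81×10⁻¹⁶, -1.63×10⁻¹³) N.

F ≈ (-3.76×10⁻¹³, 8.81×10⁻¹⁶, -1.63×10⁻¹³) N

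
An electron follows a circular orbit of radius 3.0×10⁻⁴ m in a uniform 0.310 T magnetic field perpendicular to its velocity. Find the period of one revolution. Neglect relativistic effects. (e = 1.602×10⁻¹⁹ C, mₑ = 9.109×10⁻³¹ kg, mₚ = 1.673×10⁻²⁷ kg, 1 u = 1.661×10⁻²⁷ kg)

T ≈ 1.15×10⁻¹⁰ s

The cyclotron period depends only on m, q, B: T = 2πm/(|q|B).
T = 2π(9.109×10⁻³¹)/((1.602×10⁻¹⁹)(0.310)) ≈ 1.15×10⁻¹⁰ s.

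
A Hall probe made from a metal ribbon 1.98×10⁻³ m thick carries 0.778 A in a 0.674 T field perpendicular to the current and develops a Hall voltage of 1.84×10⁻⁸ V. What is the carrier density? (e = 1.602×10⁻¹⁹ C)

From V_H = IB/(n e t), n = IB/(V_H e t).
n = (0.778)(0.674)/((1.84×10⁻⁸)(1.602×10⁻¹⁹)(1.98×10⁻³)) ≈ 8.98×10²⁸ m⁻³.

n ≈ 8.98×10²⁸ m⁻³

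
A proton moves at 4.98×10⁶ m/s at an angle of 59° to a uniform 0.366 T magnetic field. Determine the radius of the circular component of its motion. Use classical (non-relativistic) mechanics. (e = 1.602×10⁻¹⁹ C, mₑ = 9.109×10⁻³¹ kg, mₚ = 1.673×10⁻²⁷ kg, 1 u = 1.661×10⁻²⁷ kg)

v⊥ = v sinθ = 4.98×10⁶·sin59° ≈ 4.269×10⁶ m/s.
r = m v⊥/(|q|B) = (1.673×10⁻²⁷)(4.269×10⁶)/((1.602×10⁻¹⁹)(0.366)) ≈ 0.122 m.

r ≈ 0.122 m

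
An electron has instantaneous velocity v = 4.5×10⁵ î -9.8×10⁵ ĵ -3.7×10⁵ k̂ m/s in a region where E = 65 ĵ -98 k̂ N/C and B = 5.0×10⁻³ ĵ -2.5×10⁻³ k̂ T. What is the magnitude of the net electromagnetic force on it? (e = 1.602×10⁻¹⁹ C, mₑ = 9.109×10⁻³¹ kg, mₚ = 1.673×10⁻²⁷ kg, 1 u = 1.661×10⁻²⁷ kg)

|F| ≈ 7.94×10⁻¹⁶ N

v×B = (4300, 1120, 2250) N/C.
E + v×B = (4300, 1190, 2150) N/C.
F = q(E + v×B) = (−1.602×10⁻¹⁹ C)·(4300, 1190, 2150) = (-6.89×10⁻¹⁶, -1.91×10⁻¹⁶, -3.45×10⁻¹⁶) N.
|F| = 7.94×10⁻¹⁶ N.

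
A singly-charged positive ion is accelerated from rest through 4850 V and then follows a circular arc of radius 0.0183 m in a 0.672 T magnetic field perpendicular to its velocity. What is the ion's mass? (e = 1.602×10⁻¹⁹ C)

m ≈ 2.50×10⁻²⁷ kg

Combine |q|V = ½mv² and r = mv/(|q|B): eliminate v to get m = qB²r²/(2V).
m = (1.602×10⁻¹⁹)(0.672)²(0.0183)²/(2·4850) ≈ 2.50×10⁻²⁷ kg.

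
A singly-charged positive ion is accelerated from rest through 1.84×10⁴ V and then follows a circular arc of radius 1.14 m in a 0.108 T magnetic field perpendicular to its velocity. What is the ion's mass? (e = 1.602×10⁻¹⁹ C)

m ≈ 6.60×10⁻²⁶ kg

Combine |q|V = ½mv² and r = mv/(|q|B): eliminate v to get m = qB²r²/(2V).
m = (1.602×10⁻¹⁹)(0.108)²(1.14)²/(2·1.84×10⁴) ≈ 6.60×10⁻²⁶ kg.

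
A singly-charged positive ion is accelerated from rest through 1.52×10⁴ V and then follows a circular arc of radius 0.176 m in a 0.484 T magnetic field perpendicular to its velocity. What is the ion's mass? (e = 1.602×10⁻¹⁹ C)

Combine |q|V = ½mv² and r = mv/(|q|B): eliminate v to get m = qB²r²/(2V).
m = (1.602×10⁻¹⁹)(0.484)²(0.176)²/(2·1.52×10⁴) ≈ 3.82×10⁻²⁶ kg.

m ≈ 3.82×10⁻²⁶ kg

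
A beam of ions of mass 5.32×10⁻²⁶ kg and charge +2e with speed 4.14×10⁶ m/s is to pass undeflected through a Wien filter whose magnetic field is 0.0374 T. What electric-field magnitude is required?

For straight-line motion qE = qvB, so E = vB.
E = 4.14×10⁶ × 0.0374 = 1.55×10⁵ V/m.

E = 1.55×10⁵ V/m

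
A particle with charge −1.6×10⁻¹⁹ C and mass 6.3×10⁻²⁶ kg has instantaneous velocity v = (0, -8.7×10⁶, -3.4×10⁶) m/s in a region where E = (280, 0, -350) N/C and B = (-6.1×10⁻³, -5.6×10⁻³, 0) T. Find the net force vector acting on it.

v×B = (-1.90×10⁴, 2.07×10⁴, -5.31×10⁴) N/C.
E + v×B = (-1.88×10⁴, 2.07×10⁴, -5.34×10⁴) N/C.
F = q(E + v×B) = (−1.6×10⁻¹⁹ C)·(-1.88×10⁴, 2.07×10⁴, -5.34×10⁴) = (3.00×10⁻¹⁵, -3.32×10⁻¹⁵, 8.55×10⁻¹⁵) N.

F ≈ (3.00×10⁻¹⁵, -3.32×10⁻¹⁵, 8.55×10⁻¹⁵) N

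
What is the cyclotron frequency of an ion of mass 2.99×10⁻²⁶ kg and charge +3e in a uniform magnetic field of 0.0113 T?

f ≈ 2.89×10⁴ Hz

f = |q|B/(2πm).
f = (4.806×10⁻¹⁹)(0.0113)/(2π·2.99×10⁻²⁶) ≈ 2.89×10⁴ Hz.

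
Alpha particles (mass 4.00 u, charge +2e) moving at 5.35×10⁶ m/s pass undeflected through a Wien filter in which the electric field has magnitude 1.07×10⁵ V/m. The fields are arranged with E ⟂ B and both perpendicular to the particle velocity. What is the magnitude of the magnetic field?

Balance of forces in the selector: qE = qvB ⇒ B = E/v.
B = 1.07×10⁵/5.35×10⁶ = 0.0200 T.

B = 0.0200 T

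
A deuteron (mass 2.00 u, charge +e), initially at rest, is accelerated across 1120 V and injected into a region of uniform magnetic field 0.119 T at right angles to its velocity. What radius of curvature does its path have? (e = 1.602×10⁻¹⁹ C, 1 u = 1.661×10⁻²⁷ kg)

r ≈ 0.0573 m

Acceleration: |q|V = ½mv² ⇒ v = √(2|q|V/m) = √(2·1.602×10⁻¹⁹·1120/3.322×10⁻²⁷) ≈ 3.287×10⁵ m/s.
In the field: r = mv/(|q|B) = (3.322×10⁻²⁷)(3.287×10⁵)/((1.602×10⁻¹⁹)(0.119)) ≈ 0.0573 m.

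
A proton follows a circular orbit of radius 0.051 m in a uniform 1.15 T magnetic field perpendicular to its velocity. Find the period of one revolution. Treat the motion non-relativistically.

The cyclotron period depends only on m, q, B: T = 2πm/(|q|B).
T = 2π(1.673×10⁻²⁷)/((1.602×10⁻¹⁹)(1.15)) ≈ 5.71×10⁻⁸ s.

T ≈ 5.71×10⁻⁸ s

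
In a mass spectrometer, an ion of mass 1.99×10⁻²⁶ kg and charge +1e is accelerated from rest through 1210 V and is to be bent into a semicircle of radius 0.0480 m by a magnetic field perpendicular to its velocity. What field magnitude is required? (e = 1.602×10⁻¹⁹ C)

v = √(2|q|V/m) = √(2·1.602×10⁻¹⁹·1210/1.99×10⁻²⁶) ≈ 1.396×10⁵ m/s.
B = mv/(|q|r) = (1.99×10⁻²⁶)(1.396×10⁵)/((1.602×10⁻¹⁹)(0.0480)) ≈ 0.361 T.

B ≈ 0.361 T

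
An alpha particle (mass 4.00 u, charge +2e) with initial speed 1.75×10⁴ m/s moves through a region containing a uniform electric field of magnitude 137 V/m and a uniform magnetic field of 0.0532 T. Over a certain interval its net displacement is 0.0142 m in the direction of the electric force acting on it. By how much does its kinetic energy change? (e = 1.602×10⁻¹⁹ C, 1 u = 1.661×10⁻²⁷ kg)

ΔKE ≈ 6.23×10⁻¹⁹ J

The magnetic force is always ⟂ v and does no work; only the electric force changes KE.
ΔKE = F_E · d = |q|E d = (3.204×10⁻¹⁹)(137)(0.0142) ≈ 6.23×10⁻¹⁹ J.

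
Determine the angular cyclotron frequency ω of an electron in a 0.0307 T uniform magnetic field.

ω = |q|B/m.
ω = (1.602×10⁻¹⁹)(0.0307)/9.109×10⁻³¹ ≈ 5.40×10⁹ rad/s.

ω ≈ 5.40×10⁹ rad/s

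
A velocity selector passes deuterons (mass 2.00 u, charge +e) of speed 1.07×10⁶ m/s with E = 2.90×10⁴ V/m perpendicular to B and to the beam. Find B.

Balance of forces in the selector: qE = qvB ⇒ B = E/v.
B = 2.90×10⁴/1.07×10⁶ = 0.0271 T.

B = 0.0271 T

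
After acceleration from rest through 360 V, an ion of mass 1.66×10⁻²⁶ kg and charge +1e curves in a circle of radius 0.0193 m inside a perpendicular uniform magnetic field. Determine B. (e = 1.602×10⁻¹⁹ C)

v = √(2|q|V/m) = √(2·1.602×10⁻¹⁹·360/1.66×10⁻²⁶) ≈ 8.336×10⁴ m/s.
B = mv/(|q|r) = (1.66×10⁻²⁶)(8.336×10⁴)/((1.602×10⁻¹⁹)(0.0193)) ≈ 0.448 T.

B ≈ 0.448 T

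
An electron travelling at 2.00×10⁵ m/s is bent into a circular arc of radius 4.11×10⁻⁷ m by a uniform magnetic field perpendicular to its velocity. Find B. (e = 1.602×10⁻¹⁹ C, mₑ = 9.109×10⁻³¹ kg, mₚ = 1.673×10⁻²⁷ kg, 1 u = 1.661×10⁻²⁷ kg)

From |q|vB = mv²/r, B = mv/(|q|r).
B = (9.109×10⁻³¹)(2.00×10⁵)/((1.602×10⁻¹⁹)(4.11×10⁻⁷)) ≈ 2.77 T.

B ≈ 2.77 T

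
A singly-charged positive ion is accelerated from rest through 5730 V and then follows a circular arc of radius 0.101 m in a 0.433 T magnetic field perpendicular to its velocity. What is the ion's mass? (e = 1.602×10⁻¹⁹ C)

m ≈ 2.67×10⁻²⁶ kg

Combine |q|V = ½mv² and r = mv/(|q|B): eliminate v to get m = qB²r²/(2V).
m = (1.602×10⁻¹⁹)(0.433)²(0.101)²/(2·5730) ≈ 2.67×10⁻²⁶ kg.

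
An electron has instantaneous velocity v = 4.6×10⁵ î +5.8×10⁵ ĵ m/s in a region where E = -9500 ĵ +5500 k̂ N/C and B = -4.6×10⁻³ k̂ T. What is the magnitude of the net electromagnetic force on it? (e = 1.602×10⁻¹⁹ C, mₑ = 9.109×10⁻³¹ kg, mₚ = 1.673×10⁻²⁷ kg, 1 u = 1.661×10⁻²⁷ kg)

|F| ≈ 1.54×10⁻¹⁵ N

v×B = (-2670, 2120, 0) N/C.
E + v×B = (-2670, -7380, 5500) N/C.
F = q(E + v×B) = (−1.602×10⁻¹⁹ C)·(-2670, -7380, 5500) = (4.27×10⁻¹⁶, 1.18×10⁻¹⁵, -8.81×10⁻¹⁶) N.
|F| = 1.54×10⁻¹⁵ N.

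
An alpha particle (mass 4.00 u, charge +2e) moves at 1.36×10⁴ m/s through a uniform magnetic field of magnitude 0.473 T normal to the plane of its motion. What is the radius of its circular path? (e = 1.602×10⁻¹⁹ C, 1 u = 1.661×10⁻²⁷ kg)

r ≈ 5.96×10⁻⁴ m

The magnetic force provides the centripetal force: |q|vB = mv²/r.
r = mv/(|q|B) = (6.644×10⁻²⁷)(1.36×10⁴)/((3.204×10⁻¹⁹)(0.473)) ≈ 5.96×10⁻⁴ m.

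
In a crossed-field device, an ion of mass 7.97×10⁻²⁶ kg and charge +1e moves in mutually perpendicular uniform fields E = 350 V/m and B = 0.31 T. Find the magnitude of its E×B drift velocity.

The steady drift has the magnetic force balancing the electric force, so v_d = E/B.
v_d = 350/0.31 = 1100 m/s.

v_d ≈ 1100 m/s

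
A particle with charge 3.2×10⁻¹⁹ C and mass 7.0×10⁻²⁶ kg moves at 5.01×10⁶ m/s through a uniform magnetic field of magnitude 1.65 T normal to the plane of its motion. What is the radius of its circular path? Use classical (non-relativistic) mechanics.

The magnetic force provides the centripetal force: |q|vB = mv²/r.
r = mv/(|q|B) = (7.0×10⁻²⁶)(5.01×10⁶)/((3.2×10⁻¹⁹)(1.65)) ≈ 0.664 m.

r ≈ 0.664 m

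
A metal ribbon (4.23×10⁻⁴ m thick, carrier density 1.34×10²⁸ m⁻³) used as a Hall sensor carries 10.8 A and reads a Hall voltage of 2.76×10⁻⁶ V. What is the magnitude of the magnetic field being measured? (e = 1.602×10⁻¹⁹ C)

From V_H = IB/(n e t), B = V_H n e t / I.
B = (2.76×10⁻⁶)(1.34×10²⁸)(1.602×10⁻¹⁹)(4.23×10⁻⁴)/10.8 ≈ 0.232 T.

B ≈ 0.232 T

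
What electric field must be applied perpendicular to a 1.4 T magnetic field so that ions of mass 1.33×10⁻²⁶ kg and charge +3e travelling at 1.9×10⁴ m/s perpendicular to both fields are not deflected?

For straight-line motion qE = qvB, so E = vB.
E = 1.9×10⁴ × 1.4 = 2.7×10⁴ V/m.

E = 2.7×10⁴ V/m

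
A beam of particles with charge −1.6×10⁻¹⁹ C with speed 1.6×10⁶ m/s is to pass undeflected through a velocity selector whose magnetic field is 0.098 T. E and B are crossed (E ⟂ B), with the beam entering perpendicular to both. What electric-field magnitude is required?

For straight-line motion qE = qvB, so E = vB.
E = 1.6×10⁶ × 0.098 = 1.6×10⁵ V/m.

E = 1.6×10⁵ V/m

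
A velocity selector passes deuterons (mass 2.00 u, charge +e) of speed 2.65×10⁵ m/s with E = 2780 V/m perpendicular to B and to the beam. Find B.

B = 0.0105 T

Balance of forces in the selector: qE = qvB ⇒ B = E/v.
B = 2780/2.65×10⁵ = 0.0105 T.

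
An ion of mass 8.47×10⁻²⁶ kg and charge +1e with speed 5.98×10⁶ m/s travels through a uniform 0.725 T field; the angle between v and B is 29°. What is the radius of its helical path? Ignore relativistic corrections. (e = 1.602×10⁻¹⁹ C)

v⊥ = v sinθ = 5.98×10⁶·sin29° ≈ 2.899×10⁶ m/s.
r = m v⊥/(|q|B) = (8.47×10⁻²⁶)(2.899×10⁶)/((1.602×10⁻¹⁹)(0.725)) ≈ 2.11 m.

r ≈ 2.11 m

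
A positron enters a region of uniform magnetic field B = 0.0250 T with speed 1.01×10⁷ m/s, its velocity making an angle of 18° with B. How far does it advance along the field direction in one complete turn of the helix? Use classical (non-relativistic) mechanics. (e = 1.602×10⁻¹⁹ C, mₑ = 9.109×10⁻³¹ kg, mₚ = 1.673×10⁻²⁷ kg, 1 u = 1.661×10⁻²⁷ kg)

v∥ = v cosθ = 1.01×10⁷·cos18° ≈ 9.606×10⁶ m/s.
T = 2πm/(|q|B) = 2π(9.109×10⁻³¹)/((1.602×10⁻¹⁹)(0.0250)) ≈ 1.429×10⁻⁹ s.
pitch = v∥ T = (9.606×10⁶)(1.429×10⁻⁹) ≈ 0.0137 m.

p ≈ 0.0137 m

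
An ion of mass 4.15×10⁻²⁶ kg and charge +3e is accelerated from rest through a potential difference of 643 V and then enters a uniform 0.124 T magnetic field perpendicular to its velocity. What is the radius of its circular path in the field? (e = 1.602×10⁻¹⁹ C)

Acceleration: |q|V = ½mv² ⇒ v = √(2|q|V/m) = √(2·4.806×10⁻¹⁹·643/4.15×10⁻²⁶) ≈ 1.220×10⁵ m/s.
In the field: r = mv/(|q|B) = (4.15×10⁻²⁶)(1.220×10⁵)/((4.806×10⁻¹⁹)(0.124)) ≈ 0.0850 m.

r ≈ 0.0850 m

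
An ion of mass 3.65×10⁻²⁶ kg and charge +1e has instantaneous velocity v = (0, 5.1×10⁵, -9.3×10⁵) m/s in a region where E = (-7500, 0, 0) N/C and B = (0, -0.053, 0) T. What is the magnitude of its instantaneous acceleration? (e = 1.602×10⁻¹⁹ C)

|a| ≈ 2.49×10¹¹ m/s²

v×B = (-4.93×10⁴, 0, 0) N/C.
E + v×B = (-5.68×10⁴, 0, 0) N/C.
F = q(E + v×B) = (1.602×10⁻¹⁹ C)·(-5.68×10⁴, 0, 0) = (-9.10×10⁻¹⁵, 0, 0) N.
|a| = |F|/m = 9.098×10⁻¹⁵/3.65×10⁻²⁶ ≈ 2.49×10¹¹ m/s².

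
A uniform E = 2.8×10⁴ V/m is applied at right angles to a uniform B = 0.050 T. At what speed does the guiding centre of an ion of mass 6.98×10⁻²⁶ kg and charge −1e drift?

v_d ≈ 5.6×10⁵ m/s

In crossed fields the guiding centre drifts at v_d = |E×B|/B² = E/B, independent of charge and mass.
v_d = 2.8×10⁴/0.050 = 5.6×10⁵ m/s.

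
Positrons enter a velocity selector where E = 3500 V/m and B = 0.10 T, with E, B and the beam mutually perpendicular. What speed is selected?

For undeflected motion the electric and magnetic forces balance: qE = qvB.
v = E/B = 3500/0.10 = 3.5×10⁴ m/s.

v = 3.5×10⁴ m/s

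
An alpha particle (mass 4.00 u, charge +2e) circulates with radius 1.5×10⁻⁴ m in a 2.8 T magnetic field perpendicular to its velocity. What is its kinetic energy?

v = |q|Br/m, then KE = ½mv² = (qBr)²/(2m).
v = (3.204×10⁻¹⁹)(2.8)(1.5×10⁻⁴)/6.644×10⁻²⁷ ≈ 2.025×10⁴ m/s.
KE = ½(6.644×10⁻²⁷)(2.025×10⁴)² ≈ 1.4×10⁻¹⁸ J.

KE ≈ 1.4×10⁻¹⁸ J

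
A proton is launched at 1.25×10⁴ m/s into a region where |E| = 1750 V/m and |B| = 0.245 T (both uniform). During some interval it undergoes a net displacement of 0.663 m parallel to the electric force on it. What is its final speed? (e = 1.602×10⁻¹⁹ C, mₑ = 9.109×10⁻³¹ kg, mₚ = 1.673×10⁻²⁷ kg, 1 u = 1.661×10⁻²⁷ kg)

v_f ≈ 4.72×10⁵ m/s

B does no work; ΔKE = |q|E d.
½mv_f² = ½mv₀² + |q|Ed = ½(1.673×10⁻²⁷)(1.25×10⁴)² + (1.602×10⁻¹⁹)(1750)(0.663) ≈ 1.307×10⁻¹⁹ J + 1.859×10⁻¹⁶ J ≈ 1.860×10⁻¹⁶ J.
v_f = √(2·1.860×10⁻¹⁶/1.673×10⁻²⁷) ≈ 4.72×10⁵ m/s.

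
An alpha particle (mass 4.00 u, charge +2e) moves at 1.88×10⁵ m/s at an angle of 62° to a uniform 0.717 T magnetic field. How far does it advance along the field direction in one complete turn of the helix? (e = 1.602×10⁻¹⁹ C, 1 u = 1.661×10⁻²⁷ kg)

v∥ = v cosθ = 1.88×10⁵·cos62° ≈ 8.826×10⁴ m/s.
T = 2πm/(|q|B) = 2π(6.644×10⁻²⁷)/((3.204×10⁻¹⁹)(0.717)) ≈ 1.817×10⁻⁷ s.
pitch = v∥ T = (8.826×10⁴)(1.817×10⁻⁷) ≈ 0.0160 m.

p ≈ 0.0160 m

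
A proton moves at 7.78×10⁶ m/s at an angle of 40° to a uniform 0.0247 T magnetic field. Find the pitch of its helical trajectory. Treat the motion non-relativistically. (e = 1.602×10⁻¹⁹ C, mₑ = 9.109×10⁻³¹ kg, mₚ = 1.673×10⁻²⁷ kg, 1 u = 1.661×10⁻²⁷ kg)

p ≈ 15.8 m

v∥ = v cosθ = 7.78×10⁶·cos40° ≈ 5.960×10⁶ m/s.
T = 2πm/(|q|B) = 2π(1.673×10⁻²⁷)/((1.602×10⁻¹⁹)(0.0247)) ≈ 2.657×10⁻⁶ s.
pitch = v∥ T = (5.960×10⁶)(2.657×10⁻⁶) ≈ 15.8 m.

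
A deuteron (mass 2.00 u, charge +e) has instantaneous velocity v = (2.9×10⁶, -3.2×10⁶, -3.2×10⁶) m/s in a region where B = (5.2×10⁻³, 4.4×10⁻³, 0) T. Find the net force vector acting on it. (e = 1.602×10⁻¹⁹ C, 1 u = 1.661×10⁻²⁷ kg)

F ≈ (2.26×10⁻¹⁵, -2.67×10⁻¹⁵, 4.71×10⁻¹⁵) N

v×B = (1.41×10⁴, -1.66×10⁴, 2.94×10⁴) N/C.
F = q v×B = (1.602×10⁻¹⁹ C)·(1.41×10⁴, -1.66×10⁴, 2.94×10⁴) = (2.26×10⁻¹⁵, -2.67×10⁻¹⁵, 4.71×10⁻¹⁵) N.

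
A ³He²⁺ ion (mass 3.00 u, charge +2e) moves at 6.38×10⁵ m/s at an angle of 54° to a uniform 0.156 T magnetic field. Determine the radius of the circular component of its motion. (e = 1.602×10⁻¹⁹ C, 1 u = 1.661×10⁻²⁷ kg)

v⊥ = v sinθ = 6.38×10⁵·sin54° ≈ 5.162×10⁵ m/s.
r = m v⊥/(|q|B) = (4.983×10⁻²⁷)(5.162×10⁵)/((3.204×10⁻¹⁹)(0.156)) ≈ 0.0515 m.

r ≈ 0.0515 m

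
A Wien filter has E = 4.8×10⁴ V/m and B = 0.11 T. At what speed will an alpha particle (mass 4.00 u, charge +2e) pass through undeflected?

Zero net Lorentz force requires |qE| = |q v×B|, i.e. E = vB.
v = E/B = 4.8×10⁴/0.11 = 4.4×10⁵ m/s.

v = 4.4×10⁵ m/s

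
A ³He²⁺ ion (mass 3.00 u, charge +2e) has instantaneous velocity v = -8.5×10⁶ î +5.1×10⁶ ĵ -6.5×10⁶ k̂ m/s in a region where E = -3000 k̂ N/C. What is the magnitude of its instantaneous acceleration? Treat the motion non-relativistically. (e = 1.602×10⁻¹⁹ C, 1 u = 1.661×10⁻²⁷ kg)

|a| ≈ 1.93×10¹¹ m/s²

Only an electric field acts, so F = qE = (3.204×10⁻¹⁹ C)·(0, 0, -3000) = (0, 0, -9.61×10⁻¹⁶) N.
|a| = |F|/m = 9.612×10⁻¹⁶/4.983×10⁻²⁷ ≈ 1.93×10¹¹ m/s².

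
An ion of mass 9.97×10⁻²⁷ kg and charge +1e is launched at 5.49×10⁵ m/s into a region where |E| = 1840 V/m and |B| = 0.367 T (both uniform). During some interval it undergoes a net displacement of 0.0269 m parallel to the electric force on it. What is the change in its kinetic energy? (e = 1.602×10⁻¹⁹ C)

The magnetic force is always ⟂ v and does no work; only the electric force changes KE.
ΔKE = F_E · d = |q|E d = (1.602×10⁻¹⁹)(1840)(0.0269) ≈ 7.93×10⁻¹⁸ J.

ΔKE ≈ 7.93×10⁻¹⁸ J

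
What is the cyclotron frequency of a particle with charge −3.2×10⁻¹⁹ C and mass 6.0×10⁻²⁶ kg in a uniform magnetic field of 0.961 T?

f ≈ 8.16×10⁵ Hz

f = |q|B/(2πm).
f = (3.2×10⁻¹⁹)(0.961)/(2π·6.0×10⁻²⁶) ≈ 8.16×10⁵ Hz.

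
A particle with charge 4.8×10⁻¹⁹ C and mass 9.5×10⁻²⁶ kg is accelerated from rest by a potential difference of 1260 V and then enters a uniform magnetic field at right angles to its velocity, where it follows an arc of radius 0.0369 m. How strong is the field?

B ≈ 0.605 T

v = √(2|q|V/m) = √(2·4.8×10⁻¹⁹·1260/9.5×10⁻²⁶) ≈ 1.128×10⁵ m/s.
B = mv/(|q|r) = (9.5×10⁻²⁶)(1.128×10⁵)/((4.8×10⁻¹⁹)(0.0369)) ≈ 0.605 T.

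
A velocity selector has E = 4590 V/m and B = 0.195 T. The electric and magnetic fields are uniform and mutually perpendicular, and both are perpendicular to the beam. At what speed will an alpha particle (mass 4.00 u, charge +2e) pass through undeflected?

Zero net Lorentz force requires |qE| = |q v×B|, i.e. E = vB.
v = E/B = 4590/0.195 = 2.35×10⁴ m/s.

v = 2.35×10⁴ m/s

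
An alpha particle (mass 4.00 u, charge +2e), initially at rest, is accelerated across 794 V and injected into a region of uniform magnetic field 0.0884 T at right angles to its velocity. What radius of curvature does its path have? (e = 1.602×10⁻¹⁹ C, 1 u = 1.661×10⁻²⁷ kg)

Acceleration: |q|V = ½mv² ⇒ v = √(2|q|V/m) = √(2·3.204×10⁻¹⁹·794/6.644×10⁻²⁷) ≈ 2.767×10⁵ m/s.
In the field: r = mv/(|q|B) = (6.644×10⁻²⁷)(2.767×10⁵)/((3.204×10⁻¹⁹)(0.0884)) ≈ 0.0649 m.

r ≈ 0.0649 m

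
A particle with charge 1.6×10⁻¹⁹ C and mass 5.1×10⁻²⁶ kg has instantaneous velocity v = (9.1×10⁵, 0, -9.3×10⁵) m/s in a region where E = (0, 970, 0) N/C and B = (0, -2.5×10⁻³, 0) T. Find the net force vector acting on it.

v×B = (-2320, 0, -2280) N/C.
E + v×B = (-2320, 970, -2280) N/C.
F = q(E + v×B) = (1.6×10⁻¹⁹ C)·(-2320, 970, -2280) = (-3.72×10⁻¹⁶, 1.55×10⁻¹⁶, -3.64×10⁻¹⁶) N.

F ≈ (-3.72×10⁻¹⁶, 1.55×10⁻¹⁶, -3.64×10⁻¹⁶) N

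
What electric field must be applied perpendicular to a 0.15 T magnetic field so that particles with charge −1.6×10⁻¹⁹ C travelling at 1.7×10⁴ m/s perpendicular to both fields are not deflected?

E = 2600 V/m

For straight-line motion qE = qvB, so E = vB.
E = 1.7×10⁴ × 0.15 = 2600 V/m.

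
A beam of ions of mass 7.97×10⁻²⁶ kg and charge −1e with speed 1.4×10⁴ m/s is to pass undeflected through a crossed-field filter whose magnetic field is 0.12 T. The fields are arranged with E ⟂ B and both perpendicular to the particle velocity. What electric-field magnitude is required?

For straight-line motion qE = qvB, so E = vB.
E = 1.4×10⁴ × 0.12 = 1700 V/m.

E = 1700 V/m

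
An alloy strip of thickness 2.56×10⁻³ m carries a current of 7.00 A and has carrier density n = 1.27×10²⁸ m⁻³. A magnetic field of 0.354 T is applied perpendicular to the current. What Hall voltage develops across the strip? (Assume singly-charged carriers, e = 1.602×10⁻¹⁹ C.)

V_H ≈ 4.76×10⁻⁷ V

V_H = IB/(n e t).
V_H = (7.00)(0.354)/((1.27×10²⁸)(1.602×10⁻¹⁹)(2.56×10⁻³)) ≈ 4.76×10⁻⁷ V.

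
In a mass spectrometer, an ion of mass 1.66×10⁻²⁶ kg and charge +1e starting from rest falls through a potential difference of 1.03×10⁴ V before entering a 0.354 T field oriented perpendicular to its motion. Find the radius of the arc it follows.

r ≈ 0.131 m

Acceleration: |q|V = ½mv² ⇒ v = √(2|q|V/m) = √(2·1.602×10⁻¹⁹·1.03×10⁴/1.66×10⁻²⁶) ≈ 4.459×10⁵ m/s.
In the field: r = mv/(|q|B) = (1.66×10⁻²⁶)(4.459×10⁵)/((1.602×10⁻¹⁹)(0.354)) ≈ 0.131 m.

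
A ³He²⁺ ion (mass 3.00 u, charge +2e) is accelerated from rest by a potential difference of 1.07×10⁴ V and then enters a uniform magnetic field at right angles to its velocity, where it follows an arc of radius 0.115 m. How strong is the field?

B ≈ 0.159 T

v = √(2|q|V/m) = √(2·3.204×10⁻¹⁹·1.07×10⁴/4.983×10⁻²⁷) ≈ 1.173×10⁶ m/s.
B = mv/(|q|r) = (4.983×10⁻²⁷)(1.173×10⁶)/((3.204×10⁻¹⁹)(0.115)) ≈ 0.159 T.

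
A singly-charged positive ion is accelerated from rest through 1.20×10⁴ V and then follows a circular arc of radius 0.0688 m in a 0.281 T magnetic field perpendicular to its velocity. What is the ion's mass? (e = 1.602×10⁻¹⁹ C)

m ≈ 2.49×10⁻²⁷ kg

Combine |q|V = ½mv² and r = mv/(|q|B): eliminate v to get m = qB²r²/(2V).
m = (1.602×10⁻¹⁹)(0.281)²(0.0688)²/(2·1.20×10⁴) ≈ 2.49×10⁻²⁷ kg.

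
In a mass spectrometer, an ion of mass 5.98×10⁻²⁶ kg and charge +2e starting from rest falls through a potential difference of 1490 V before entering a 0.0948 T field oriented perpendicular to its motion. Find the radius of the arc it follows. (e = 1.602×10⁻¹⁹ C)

Acceleration: |q|V = ½mv² ⇒ v = √(2|q|V/m) = √(2·3.204×10⁻¹⁹·1490/5.98×10⁻²⁶) ≈ 1.264×10⁵ m/s.
In the field: r = mv/(|q|B) = (5.98×10⁻²⁶)(1.264×10⁵)/((3.204×10⁻¹⁹)(0.0948)) ≈ 0.249 m.

r ≈ 0.249 m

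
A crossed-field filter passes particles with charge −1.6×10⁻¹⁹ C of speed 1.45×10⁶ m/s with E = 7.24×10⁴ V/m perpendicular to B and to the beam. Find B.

B = 0.0499 T

Balance of forces in the selector: qE = qvB ⇒ B = E/v.
B = 7.24×10⁴/1.45×10⁶ = 0.0499 T.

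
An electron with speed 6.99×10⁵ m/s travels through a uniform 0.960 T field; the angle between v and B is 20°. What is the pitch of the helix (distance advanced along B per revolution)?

v∥ = v cosθ = 6.99×10⁵·cos20° ≈ 6.568×10⁵ m/s.
T = 2πm/(|q|B) = 2π(9.109×10⁻³¹)/((1.602×10⁻¹⁹)(0.960)) ≈ 3.721×10⁻¹¹ s.
pitch = v∥ T = (6.568×10⁵)(3.721×10⁻¹¹) ≈ 2.44×10⁻⁵ m.

p ≈ 2.44×10⁻⁵ m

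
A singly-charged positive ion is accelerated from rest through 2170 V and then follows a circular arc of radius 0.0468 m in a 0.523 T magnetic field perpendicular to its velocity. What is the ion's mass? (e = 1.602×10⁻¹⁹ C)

Combine |q|V = ½mv² and r = mv/(|q|B): eliminate v to get m = qB²r²/(2V).
m = (1.602×10⁻¹⁹)(0.523)²(0.0468)²/(2·2170) ≈ 2.21×10⁻²⁶ kg.

m ≈ 2.21×10⁻²⁶ kg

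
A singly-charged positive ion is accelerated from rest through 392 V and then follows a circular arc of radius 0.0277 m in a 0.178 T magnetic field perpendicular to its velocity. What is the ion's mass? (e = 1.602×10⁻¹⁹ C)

m ≈ 4.97×10⁻²⁷ kg

Combine |q|V = ½mv² and r = mv/(|q|B): eliminate v to get m = qB²r²/(2V).
m = (1.602×10⁻¹⁹)(0.178)²(0.0277)²/(2·392) ≈ 4.97×10⁻²⁷ kg.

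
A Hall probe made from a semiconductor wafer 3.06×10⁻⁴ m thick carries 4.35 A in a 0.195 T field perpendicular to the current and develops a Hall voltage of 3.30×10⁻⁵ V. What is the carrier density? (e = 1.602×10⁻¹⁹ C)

From V_H = IB/(n e t), n = IB/(V_H e t).
n = (4.35)(0.195)/((3.30×10⁻⁵)(1.602×10⁻¹⁹)(3.06×10⁻⁴)) ≈ 5.24×10²⁶ m⁻³.

n ≈ 5.24×10²⁶ m⁻³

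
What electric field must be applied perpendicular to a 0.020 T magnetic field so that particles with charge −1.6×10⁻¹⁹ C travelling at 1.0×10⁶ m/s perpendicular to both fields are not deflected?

For straight-line motion qE = qvB, so E = vB.
E = 1.0×10⁶ × 0.020 = 2.0×10⁴ V/m.

E = 2.0×10⁴ V/m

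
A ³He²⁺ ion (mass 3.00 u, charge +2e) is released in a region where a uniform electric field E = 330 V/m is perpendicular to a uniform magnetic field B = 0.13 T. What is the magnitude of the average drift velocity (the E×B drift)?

The steady drift has the magnetic force balancing the electric force, so v_d = E/B.
v_d = 330/0.13 = 2500 m/s.

v_d ≈ 2500 m/s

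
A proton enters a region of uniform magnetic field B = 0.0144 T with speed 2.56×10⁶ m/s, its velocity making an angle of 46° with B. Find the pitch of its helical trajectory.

v∥ = v cosθ = 2.56×10⁶·cos46° ≈ 1.778×10⁶ m/s.
T = 2πm/(|q|B) = 2π(1.673×10⁻²⁷)/((1.602×10⁻¹⁹)(0.0144)) ≈ 4.557×10⁻⁶ s.
pitch = v∥ T = (1.778×10⁶)(4.557×10⁻⁶) ≈ 8.10 m.

p ≈ 8.10 m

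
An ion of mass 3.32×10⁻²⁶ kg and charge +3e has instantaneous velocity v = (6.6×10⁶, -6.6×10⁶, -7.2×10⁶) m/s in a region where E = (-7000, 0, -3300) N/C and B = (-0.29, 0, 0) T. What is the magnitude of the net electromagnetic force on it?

v×B = (0, 2.09×10⁶, -1.91×10⁶) N/C.
E + v×B = (-7000, 2.09×10⁶, -1.92×10⁶) N/C.
F = q(E + v×B) = (4.806×10⁻¹⁹ C)·(-7000, 2.09×10⁶, -1.92×10⁶) = (-3.36×10⁻¹⁵, 1.00×10⁻¹², -9.21×10⁻¹³) N.
|F| = 1.36×10⁻¹² N.

|F| ≈ 1.36×10⁻¹² N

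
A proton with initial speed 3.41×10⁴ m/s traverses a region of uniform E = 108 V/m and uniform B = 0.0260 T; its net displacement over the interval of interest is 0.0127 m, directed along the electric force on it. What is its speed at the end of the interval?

v_f ≈ 3.78×10⁴ m/s

B does no work; ΔKE = |q|E d.
½mv_f² = ½mv₀² + |q|Ed = ½(1.673×10⁻²⁷)(3.41×10⁴)² + (1.602×10⁻¹⁹)(108)(0.0127) ≈ 9.727×10⁻¹⁹ J + 2.197×10⁻¹⁹ J ≈ 1.192×10⁻¹⁸ J.
v_f = √(2·1.192×10⁻¹⁸/1.673×10⁻²⁷) ≈ 3.78×10⁴ m/s.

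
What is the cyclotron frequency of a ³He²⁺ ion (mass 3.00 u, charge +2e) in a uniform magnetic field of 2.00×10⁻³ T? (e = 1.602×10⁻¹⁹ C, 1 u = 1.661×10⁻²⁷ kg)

f = |q|B/(2πm).
f = (3.204×10⁻¹⁹)(2.00×10⁻³)/(2π·4.983×10⁻²⁷) ≈ 2.05×10⁴ Hz.

f ≈ 2.05×10⁴ Hz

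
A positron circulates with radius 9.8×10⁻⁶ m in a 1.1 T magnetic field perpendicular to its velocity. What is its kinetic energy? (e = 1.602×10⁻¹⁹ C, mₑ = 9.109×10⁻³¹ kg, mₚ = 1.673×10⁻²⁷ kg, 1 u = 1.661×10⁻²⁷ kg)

KE ≈ 10 eV

v = |q|Br/m, then KE = ½mv² = (qBr)²/(2m).
v = (1.602×10⁻¹⁹)(1.1)(9.8×10⁻⁶)/9.109×10⁻³¹ ≈ 1.896×10⁶ m/s.
KE = ½(9.109×10⁻³¹)(1.896×10⁶)² ≈ 1.6×10⁻¹⁸ J = 10 eV.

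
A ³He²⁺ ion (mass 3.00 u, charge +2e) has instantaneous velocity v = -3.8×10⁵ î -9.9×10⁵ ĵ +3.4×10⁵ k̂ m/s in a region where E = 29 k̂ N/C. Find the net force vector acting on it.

F ≈ (0, 0, 9.29×10⁻¹⁸) N

Only an electric field acts, so F = qE = (3.204×10⁻¹⁹ C)·(0, 0, 29.0) = (0, 0, 9.29×10⁻¹⁸) N.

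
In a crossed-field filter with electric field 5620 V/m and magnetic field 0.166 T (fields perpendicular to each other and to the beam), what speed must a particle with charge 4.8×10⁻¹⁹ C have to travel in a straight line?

Straight-line motion ⇒ electric and magnetic forces cancel, so E = vB.
v = E/B = 5620/0.166 = 3.39×10⁴ m/s.

v = 3.39×10⁴ m/s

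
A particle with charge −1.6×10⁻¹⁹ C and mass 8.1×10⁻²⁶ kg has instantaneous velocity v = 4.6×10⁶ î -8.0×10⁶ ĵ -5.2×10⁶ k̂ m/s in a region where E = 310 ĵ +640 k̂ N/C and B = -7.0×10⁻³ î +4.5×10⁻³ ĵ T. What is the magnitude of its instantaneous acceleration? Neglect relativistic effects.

|a| ≈ 1.10×10¹¹ m/s²

v×B = (2.34×10⁴, 3.64×10⁴, -3.53×10⁴) N/C.
E + v×B = (2.34×10⁴, 3.67×10⁴, -3.47×10⁴) N/C.
F = q(E + v×B) = (−1.6×10⁻¹⁹ C)·(2.34×10⁴, 3.67×10⁴, -3.47×10⁴) = (-3.74×10⁻¹⁵, -5.87×10⁻¹⁵, 5.55×10⁻¹⁵) N.
|a| = |F|/m = 8.903×10⁻¹⁵/8.1×10⁻²⁶ ≈ 1.10×10¹¹ m/s².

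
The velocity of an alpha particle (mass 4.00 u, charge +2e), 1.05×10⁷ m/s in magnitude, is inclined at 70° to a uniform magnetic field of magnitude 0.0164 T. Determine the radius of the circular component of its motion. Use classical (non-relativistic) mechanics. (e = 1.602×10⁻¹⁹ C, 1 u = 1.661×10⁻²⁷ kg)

v⊥ = v sinθ = 1.05×10⁷·sin70° ≈ 9.867×10⁶ m/s.
r = m v⊥/(|q|B) = (6.644×10⁻²⁷)(9.867×10⁶)/((3.204×10⁻¹⁹)(0.0164)) ≈ 12.5 m.

r ≈ 12.5 m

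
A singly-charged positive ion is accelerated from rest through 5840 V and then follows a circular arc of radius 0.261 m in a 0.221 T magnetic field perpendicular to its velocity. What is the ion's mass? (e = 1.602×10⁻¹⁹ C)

Combine |q|V = ½mv² and r = mv/(|q|B): eliminate v to get m = qB²r²/(2V).
m = (1.602×10⁻¹⁹)(0.221)²(0.261)²/(2·5840) ≈ 4.56×10⁻²⁶ kg.

m ≈ 4.56×10⁻²⁶ kg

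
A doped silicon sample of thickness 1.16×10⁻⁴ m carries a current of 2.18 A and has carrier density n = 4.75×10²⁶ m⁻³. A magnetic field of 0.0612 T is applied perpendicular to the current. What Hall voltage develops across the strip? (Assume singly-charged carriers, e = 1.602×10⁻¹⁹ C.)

V_H ≈ 1.51×10⁻⁵ V

V_H = IB/(n e t).
V_H = (2.18)(0.0612)/((4.75×10²⁶)(1.602×10⁻¹⁹)(1.16×10⁻⁴)) ≈ 1.51×10⁻⁵ V.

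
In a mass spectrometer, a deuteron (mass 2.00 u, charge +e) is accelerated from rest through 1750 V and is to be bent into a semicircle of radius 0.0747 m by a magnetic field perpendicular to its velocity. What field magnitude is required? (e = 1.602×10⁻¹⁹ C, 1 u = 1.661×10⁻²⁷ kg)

v = √(2|q|V/m) = √(2·1.602×10⁻¹⁹·1750/3.322×10⁻²⁷) ≈ 4.108×10⁵ m/s.
B = mv/(|q|r) = (3.322×10⁻²⁷)(4.108×10⁵)/((1.602×10⁻¹⁹)(0.0747)) ≈ 0.114 T.

B ≈ 0.114 T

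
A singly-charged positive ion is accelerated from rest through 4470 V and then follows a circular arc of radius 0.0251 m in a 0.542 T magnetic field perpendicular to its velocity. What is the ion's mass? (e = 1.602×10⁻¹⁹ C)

Combine |q|V = ½mv² and r = mv/(|q|B): eliminate v to get m = qB²r²/(2V).
m = (1.602×10⁻¹⁹)(0.542)²(0.0251)²/(2·4470) ≈ 3.32×10⁻²⁷ kg.

m ≈ 3.32×10⁻²⁷ kg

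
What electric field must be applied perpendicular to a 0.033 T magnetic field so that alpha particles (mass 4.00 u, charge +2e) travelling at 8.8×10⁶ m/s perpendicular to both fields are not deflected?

For straight-line motion qE = qvB, so E = vB.
E = 8.8×10⁶ × 0.033 = 2.9×10⁵ V/m.

E = 2.9×10⁵ V/m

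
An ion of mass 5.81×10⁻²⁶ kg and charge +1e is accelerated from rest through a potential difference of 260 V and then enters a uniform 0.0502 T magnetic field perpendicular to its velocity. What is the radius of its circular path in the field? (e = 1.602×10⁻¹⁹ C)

Acceleration: |q|V = ½mv² ⇒ v = √(2|q|V/m) = √(2·1.602×10⁻¹⁹·260/5.81×10⁻²⁶) ≈ 3.787×10⁴ m/s.
In the field: r = mv/(|q|B) = (5.81×10⁻²⁶)(3.787×10⁴)/((1.602×10⁻¹⁹)(0.0502)) ≈ 0.274 m.

r ≈ 0.274 m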